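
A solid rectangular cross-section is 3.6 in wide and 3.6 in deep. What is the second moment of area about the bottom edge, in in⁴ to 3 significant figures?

I_base ≈ 56.0 in⁴

The section: 3.6 × 3.6, A = 12.96 in², y = 1.8 in, Ī = 13.997 in⁴.
Transfer it to the bottom edge using Ī + A·d² with d = y − 0:
  the section: d = 1.8 in → contributes +55.987 in⁴
Total I = 55.987 in⁴.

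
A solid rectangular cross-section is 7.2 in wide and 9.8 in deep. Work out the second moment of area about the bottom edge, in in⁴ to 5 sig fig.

The section: 7.2 × 9.8, A = 70.56 in², y = 4.9 in, Ī = 564.7152 in⁴.
Transfer it to the bottom edge using Ī + A·d² with d = y − 0:
  the section: d = 4.9 in → contributes +2258.861 in⁴
Total I = 2258.861 in⁴.

I_base ≈ 2258.9 in⁴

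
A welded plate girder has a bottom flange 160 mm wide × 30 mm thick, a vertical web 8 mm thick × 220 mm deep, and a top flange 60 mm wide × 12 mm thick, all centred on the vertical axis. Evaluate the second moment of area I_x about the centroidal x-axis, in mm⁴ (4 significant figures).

I_x ≈ 5.551 × 10⁷ mm⁴

Split into non-overlapping primitives; take the origin at the lower-left of the bounding box.
Bottom plate: 160 × 30, A = 4 800 mm², y = 15 mm, Ī = 360 000 mm⁴.
Web plate: 8 × 220, A = 1 760 mm², y = 140 mm, Ī = 7 098 667 mm⁴.
Top plate: 60 × 12, A = 720 mm², y = 256 mm, Ī = 8 640 mm⁴.
Centroid: ȳ = ΣA·y / ΣA = 69.0549 mm.
Transfer each piece to the centroidal x-axis using Ī + A·d² with d = y − 69.0549:
  bottom plate: d = -54.0549 mm → contributes +14 385 298 mm⁴
  web plate: d = 70.9451 mm → contributes +15 957 100 mm⁴
  top plate: d = 186.945 mm → contributes +25 171 527 mm⁴
Total I = 55 513 925 mm⁴.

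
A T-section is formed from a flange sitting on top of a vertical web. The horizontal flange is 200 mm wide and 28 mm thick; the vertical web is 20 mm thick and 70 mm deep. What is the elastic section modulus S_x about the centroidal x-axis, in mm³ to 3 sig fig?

S_x ≈ 4.89 × 10⁴ mm³

Break the section into simple shapes (no overlaps), measuring from the bottom-left corner of the bounding box.
Flange: 200 × 28, A = 5 600 mm², y = 84 mm, Ī = 365 867 mm⁴.
Web: 20 × 70, A = 1 400 mm², y = 35 mm, Ī = 571 667 mm⁴.
Centroid: ȳ = ΣA·y / ΣA = 74.2 mm.
Transfer each piece to the centroidal x-axis using Ī + A·d² with d = y − 74.2:
  flange: d = 9.8 mm → contributes +903 691 mm⁴
  web: d = -39.2 mm → contributes +2 722 963 mm⁴
Total I = 3 626 653 mm⁴.
Extreme fibre distance c = 74.2 mm; S = I/c = 48 877 mm³.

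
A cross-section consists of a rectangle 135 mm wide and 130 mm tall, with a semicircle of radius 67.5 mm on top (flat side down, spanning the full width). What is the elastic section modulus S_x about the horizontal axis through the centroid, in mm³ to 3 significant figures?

Split into non-overlapping primitives; take the origin at the lower-left of the bounding box.
Rectangular body: 135 × 130, A = 17 550 mm², y = 65 mm, Ī = 24 716 250 mm⁴.
Semicircular cap: semicircle r = 67.5, A = 7156.9 mm², y = 158.65 mm, Ī = 2 278 490 mm⁴.
Centroid: ȳ = ΣA·y / ΣA = 92.127 mm.
Transfer each piece to the horizontal axis through the centroid using Ī + A·d² with d = y − 92.127:
  rectangular body: d = -27.127 mm → contributes +37 631 119 mm⁴
  semicircular cap: d = 66.521 mm → contributes +33 947 881 mm⁴
Total I = 71 579 000 mm⁴.
Extreme fibre distance c = 105.37 mm; S = I/c = 679 294 mm³.

S_x ≈ 6.79 × 10⁵ mm³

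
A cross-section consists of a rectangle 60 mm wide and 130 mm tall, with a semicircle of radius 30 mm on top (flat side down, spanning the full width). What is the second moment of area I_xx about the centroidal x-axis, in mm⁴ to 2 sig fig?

I_xx ≈ 1.8 × 10⁷ mm⁴

Treat the section as a set of non-overlapping primitives; coordinates are from the bounding-box lower-left.
Rectangular body: 60 × 130, A = 7 800 mm², y = 65 mm, Ī = 10 985 000 mm⁴.
Semicircular cap: semicircle r = 30, A = 1 414 mm², y = 142.7 mm, Ī = 88 903 mm⁴.
Centroid: ȳ = ΣA·y / ΣA = 76.93 mm.
Transfer each piece to the centroidal x-axis using Ī + A·d² with d = y − 76.93:
  rectangular body: d = -11.93 mm → contributes +12 094 568 mm⁴
  semicircular cap: d = 65.81 mm → contributes +6 210 800 mm⁴
Total I = 18 305 367 mm⁴.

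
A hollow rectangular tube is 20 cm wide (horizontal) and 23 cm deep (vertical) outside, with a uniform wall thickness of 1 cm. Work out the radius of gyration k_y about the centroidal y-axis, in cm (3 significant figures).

k_y ≈ 7.91 cm

Break the section into simple shapes (no overlaps), measuring from the bottom-left corner of the bounding box.
Outer rectangle: 20 × 23, A = 460 cm², x = 10 cm, Ī = 15 333 cm⁴.
Inner void (subtracted): 18 × 21, A = 378 cm², x = 10 cm, Ī = 10 206 cm⁴.
By symmetry the centroid is at mid-width, x̄ = 10 cm.
All pieces are centred on the centroidal y-axis, so I = ΣĪ (holes subtracted) = 5127.3 cm⁴.
Radius of gyration: k = √(I/A) = √(5127.3 / 82) = 7.9075 cm.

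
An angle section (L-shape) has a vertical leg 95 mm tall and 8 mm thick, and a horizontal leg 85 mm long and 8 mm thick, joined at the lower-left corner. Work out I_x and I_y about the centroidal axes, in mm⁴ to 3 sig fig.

Break the section into simple shapes (no overlaps), measuring from the bottom-left corner of the bounding box.
Vertical leg: 8 × 95, A = 760 mm², y = 47.5 mm, Ī = 571 583 mm⁴.
Horizontal leg (remainder): 77 × 8, A = 616 mm², y = 4 mm, Ī = 3285.3 mm⁴.
Centroid: ȳ = ΣA·y / ΣA = 28.026 mm.
Transfer each piece to the centroidal x-axis using Ī + A·d² with d = y − 28.026:
  vertical leg: d = 19.474 mm → contributes +859 798 mm⁴
  horizontal leg (remainder): d = -24.026 mm → contributes +358 875 mm⁴
Total I = 1 218 674 mm⁴.
For the y-axis: x̄ = 23.026 mm.
Repeating about the centroidal y-axis gives I_y = 922 954 mm⁴.

I_x ≈ 1.22 × 10⁶ mm⁴, I_y ≈ 9.23 × 10⁵ mm⁴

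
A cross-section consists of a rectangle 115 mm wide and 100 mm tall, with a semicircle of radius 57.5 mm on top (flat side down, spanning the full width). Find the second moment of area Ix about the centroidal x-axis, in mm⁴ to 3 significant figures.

Break the section into simple shapes (no overlaps), measuring from the bottom-left corner of the bounding box.
Rectangular body: 115 × 100, A = 11 500 mm², y = 50 mm, Ī = 9 583 333 mm⁴.
Semicircular cap: semicircle r = 57.5, A = 5193.4 mm², y = 124.4 mm, Ī = 1 199 785 mm⁴.
Centroid: ȳ = ΣA·y / ΣA = 73.148 mm.
Transfer each piece to the centroidal x-axis using Ī + A·d² with d = y − 73.148:
  rectangular body: d = -23.148 mm → contributes +15 745 121 mm⁴
  semicircular cap: d = 51.256 mm → contributes +14 844 015 mm⁴
Total I = 30 589 136 mm⁴.

Ix ≈ 3.06 × 10⁷ mm⁴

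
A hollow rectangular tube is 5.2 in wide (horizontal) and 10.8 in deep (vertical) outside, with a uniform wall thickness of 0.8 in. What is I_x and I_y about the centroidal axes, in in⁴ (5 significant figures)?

Split into non-overlapping primitives; take the origin at the lower-left of the bounding box.
Outer rectangle: 5.2 × 10.8, A = 56.16 in², y = 5.4 in, Ī = 545.8752 in⁴.
Inner void (subtracted): 3.6 × 9.2, A = 33.12 in², y = 5.4 in, Ī = 233.6064 in⁴.
By symmetry the centroid is at mid-height, ȳ = 5.4 in.
All pieces are centred on the centroidal x-axis, so I = ΣĪ (holes subtracted) = 312.2688 in⁴.
Repeating about the centroidal y-axis gives I_y = 90.7776 in⁴.

I_x ≈ 312.27 in⁴, I_y ≈ 90.778 in⁴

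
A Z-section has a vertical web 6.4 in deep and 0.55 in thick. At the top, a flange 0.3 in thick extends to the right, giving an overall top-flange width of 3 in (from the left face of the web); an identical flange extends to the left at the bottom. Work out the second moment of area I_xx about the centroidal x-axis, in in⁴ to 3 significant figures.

Split into non-overlapping primitives; take the origin at the lower-left of the bounding box.
Web: 0.55 × 6.4, A = 3.52 in², y = 3.2 in, Ī = 12.015 in⁴.
Top flange (beyond web): 2.45 × 0.3, A = 0.735 in², y = 6.25 in, Ī = 0.0055125 in⁴.
Bottom flange (beyond web): 2.45 × 0.3, A = 0.735 in², y = 0.15 in, Ī = 0.0055125 in⁴.
Centroid: ȳ = ΣA·y / ΣA = 3.2 in.
Transfer each piece to the centroidal x-axis using Ī + A·d² with d = y − 3.2:
  web: d = 0 in → contributes +12.015 in⁴
  top flange (beyond web): d = 3.05 in → contributes +6.8429 in⁴
  bottom flange (beyond web): d = -3.05 in → contributes +6.8429 in⁴
Total I = 25.701 in⁴.

I_xx ≈ 25.7 in⁴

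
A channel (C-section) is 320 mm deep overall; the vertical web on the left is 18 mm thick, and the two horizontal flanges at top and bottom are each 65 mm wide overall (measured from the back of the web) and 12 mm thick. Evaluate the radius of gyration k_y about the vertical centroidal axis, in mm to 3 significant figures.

Decompose the section into non-overlapping parts with the origin at the bottom-left of its bounding rectangle.
Web: 18 × 320, A = 5 760 mm², x = 9 mm, Ī = 155 520 mm⁴.
Top flange (beyond web): 47 × 12, A = 564 mm², x = 41.5 mm, Ī = 103 823 mm⁴.
Bottom flange (beyond web): 47 × 12, A = 564 mm², x = 41.5 mm, Ī = 103 823 mm⁴.
Centroid: x̄ = ΣA·x / ΣA = 14.322 mm.
Transfer each piece to the vertical centroidal axis using Ī + A·d² with d = x − 14.322:
  web: d = -5.3223 mm → contributes +318 683 mm⁴
  top flange (beyond web): d = 27.178 mm → contributes +520 409 mm⁴
  bottom flange (beyond web): d = 27.178 mm → contributes +520 409 mm⁴
Total I = 1 359 500 mm⁴.
Radius of gyration: k = √(I/A) = √(1 359 500 / 6 888) = 14.049 mm.

k_y ≈ 14.0 mm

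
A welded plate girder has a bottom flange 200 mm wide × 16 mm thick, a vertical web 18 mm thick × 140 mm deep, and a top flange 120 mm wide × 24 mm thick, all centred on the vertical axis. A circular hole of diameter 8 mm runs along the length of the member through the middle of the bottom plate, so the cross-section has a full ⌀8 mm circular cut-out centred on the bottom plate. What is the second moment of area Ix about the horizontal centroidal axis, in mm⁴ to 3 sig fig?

Split into non-overlapping primitives; take the origin at the lower-left of the bounding box.
Bottom plate: 200 × 16, A = 3 200 mm², y = 8 mm, Ī = 68 267 mm⁴.
Web plate: 18 × 140, A = 2 520 mm², y = 86 mm, Ī = 4 116 000 mm⁴.
Top plate: 120 × 24, A = 2 880 mm², y = 168 mm, Ī = 138 240 mm⁴.
Hole (subtracted): ⌀8, A = 50.265 mm², y = 8 mm, Ī = 201.06 mm⁴.
Centroid: ȳ = ΣA·y / ΣA = 84.887 mm.
Transfer each piece to the horizontal centroidal axis using Ī + A·d² with d = y − 84.887:
  bottom plate: d = -76.887 mm → contributes +18 985 223 mm⁴
  web plate: d = 1.1134 mm → contributes +4 119 124 mm⁴
  top plate: d = 83.113 mm → contributes +20 032 812 mm⁴
  hole: d = -76.887 mm → contributes −297 348 mm⁴
Total I = 42 839 812 mm⁴.

Ix ≈ 4.28 × 10⁷ mm⁴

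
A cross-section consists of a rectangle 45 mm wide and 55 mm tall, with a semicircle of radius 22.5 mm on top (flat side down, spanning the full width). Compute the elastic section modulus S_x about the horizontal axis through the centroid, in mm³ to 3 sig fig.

Split into non-overlapping primitives; take the origin at the lower-left of the bounding box.
Rectangular body: 45 × 55, A = 2 475 mm², y = 27.5 mm, Ī = 623 906 mm⁴.
Semicircular cap: semicircle r = 22.5, A = 795.22 mm², y = 64.549 mm, Ī = 28 130 mm⁴.
Centroid: ȳ = ΣA·y / ΣA = 36.509 mm.
Transfer each piece to the horizontal axis through the centroid using Ī + A·d² with d = y − 36.509:
  rectangular body: d = -9.0092 mm → contributes +824 793 mm⁴
  semicircular cap: d = 28.04 mm → contributes +653 363 mm⁴
Total I = 1 478 157 mm⁴.
Extreme fibre distance c = 40.991 mm; S = I/c = 36 061 mm³.

S_x ≈ 3.61 × 10⁴ mm³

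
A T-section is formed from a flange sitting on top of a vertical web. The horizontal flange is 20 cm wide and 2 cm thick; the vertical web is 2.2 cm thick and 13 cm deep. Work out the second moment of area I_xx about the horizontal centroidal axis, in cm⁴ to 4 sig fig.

I_xx ≈ 1354 cm⁴

Break the section into simple shapes (no overlaps), measuring from the bottom-left corner of the bounding box.
Flange: 20 × 2, A = 40 cm², y = 14 cm, Ī = 13.3333 cm⁴.
Web: 2.2 × 13, A = 28.6 cm², y = 6.5 cm, Ī = 402.783 cm⁴.
Centroid: ȳ = ΣA·y / ΣA = 10.8732 cm.
Transfer each piece to the horizontal centroidal axis using Ī + A·d² with d = y − 10.8732:
  flange: d = 3.12682 cm → contributes +404.414 cm⁴
  web: d = -4.37318 cm → contributes +949.749 cm⁴
Total I = 1354.16 cm⁴.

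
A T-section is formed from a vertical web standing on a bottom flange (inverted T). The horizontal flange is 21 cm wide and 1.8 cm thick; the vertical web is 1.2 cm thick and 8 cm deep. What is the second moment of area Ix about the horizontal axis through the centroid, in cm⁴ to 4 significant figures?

Ix ≈ 245.2 cm⁴

Split into non-overlapping primitives; take the origin at the lower-left of the bounding box.
Flange: 21 × 1.8, A = 37.8 cm², y = 0.9 cm, Ī = 10.206 cm⁴.
Web: 1.2 × 8, A = 9.6 cm², y = 5.8 cm, Ī = 51.2 cm⁴.
Centroid: ȳ = ΣA·y / ΣA = 1.89241 cm.
Transfer each piece to the horizontal axis through the centroid using Ī + A·d² with d = y − 1.89241:
  flange: d = -0.992405 cm → contributes +47.434 cm⁴
  web: d = 3.90759 cm → contributes +197.785 cm⁴
Total I = 245.219 cm⁴.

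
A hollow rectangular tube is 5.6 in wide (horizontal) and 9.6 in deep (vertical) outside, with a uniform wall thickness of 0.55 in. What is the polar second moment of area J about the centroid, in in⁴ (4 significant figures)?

Break the section into simple shapes (no overlaps), measuring from the bottom-left corner of the bounding box.
Outer rectangle: 5.6 × 9.6, A = 53.76 in², y = 4.8 in, Ī = 412.877 in⁴.
Inner void (subtracted): 4.5 × 8.5, A = 38.25 in², y = 4.8 in, Ī = 230.297 in⁴.
By symmetry the centroid is at mid-height, ȳ = 4.8 in.
All pieces are centred on the centroidal x-axis, so I = ΣĪ (holes subtracted) = 182.58 in⁴.
Repeating about the centroidal y-axis gives I_y = 75.9459 in⁴.
Polar second moment: J = I_x + I_y = 258.526 in⁴.

J ≈ 258.5 in⁴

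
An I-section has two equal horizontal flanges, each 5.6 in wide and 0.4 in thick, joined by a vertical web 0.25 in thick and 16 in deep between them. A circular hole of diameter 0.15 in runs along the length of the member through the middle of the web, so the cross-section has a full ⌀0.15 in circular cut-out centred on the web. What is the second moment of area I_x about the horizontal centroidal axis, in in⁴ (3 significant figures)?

I_x ≈ 387 in⁴

Split into non-overlapping primitives; take the origin at the lower-left of the bounding box.
Bottom flange: 5.6 × 0.4, A = 2.24 in², y = 0.2 in, Ī = 0.029867 in⁴.
Web: 0.25 × 16, A = 4 in², y = 8.4 in, Ī = 85.333 in⁴.
Top flange: 5.6 × 0.4, A = 2.24 in², y = 16.6 in, Ī = 0.029867 in⁴.
Hole (subtracted): ⌀0.15, A = 0.017671 in², y = 8.4 in, Ī = 0.00002485 in⁴.
By symmetry the centroid is at mid-height, ȳ = 8.4 in.
Transfer each piece to the horizontal centroidal axis using Ī + A·d² with d = y − 8.4:
  bottom flange: d = -8.2 in → contributes +150.65 in⁴
  web: d = 0 in → contributes +85.333 in⁴
  top flange: d = 8.2 in → contributes +150.65 in⁴
  hole: d = 0 in → contributes −0.00002485 in⁴
Total I = 386.63 in⁴.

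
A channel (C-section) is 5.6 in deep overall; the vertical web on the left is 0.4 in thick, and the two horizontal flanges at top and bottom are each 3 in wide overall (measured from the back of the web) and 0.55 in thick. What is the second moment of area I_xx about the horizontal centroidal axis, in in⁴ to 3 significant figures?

Split into non-overlapping primitives; take the origin at the lower-left of the bounding box.
Web: 0.4 × 5.6, A = 2.24 in², y = 2.8 in, Ī = 5.8539 in⁴.
Top flange (beyond web): 2.6 × 0.55, A = 1.43 in², y = 5.325 in, Ī = 0.036048 in⁴.
Bottom flange (beyond web): 2.6 × 0.55, A = 1.43 in², y = 0.275 in, Ī = 0.036048 in⁴.
By symmetry the centroid is at mid-height, ȳ = 2.8 in.
Transfer each piece to the horizontal centroidal axis using Ī + A·d² with d = y − 2.8:
  web: d = 0 in → contributes +5.8539 in⁴
  top flange (beyond web): d = 2.525 in → contributes +9.1532 in⁴
  bottom flange (beyond web): d = -2.525 in → contributes +9.1532 in⁴
Total I = 24.16 in⁴.

I_xx ≈ 24.2 in⁴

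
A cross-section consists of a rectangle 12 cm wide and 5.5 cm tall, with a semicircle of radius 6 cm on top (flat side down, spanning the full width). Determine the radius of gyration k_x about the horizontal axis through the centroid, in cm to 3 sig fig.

Break the section into simple shapes (no overlaps), measuring from the bottom-left corner of the bounding box.
Rectangular body: 12 × 5.5, A = 66 cm², y = 2.75 cm, Ī = 166.38 cm⁴.
Semicircular cap: semicircle r = 6, A = 56.549 cm², y = 8.0465 cm, Ī = 142.25 cm⁴.
Centroid: ȳ = ΣA·y / ΣA = 5.194 cm.
Transfer each piece to the horizontal axis through the centroid using Ī + A·d² with d = y − 5.194:
  rectangular body: d = -2.444 cm → contributes +560.6 cm⁴
  semicircular cap: d = 2.8525 cm → contributes +602.36 cm⁴
Total I = 1 163 cm⁴.
Radius of gyration: k = √(I/A) = √(1 163 / 122.55) = 3.0806 cm.

k_x ≈ 3.08 cm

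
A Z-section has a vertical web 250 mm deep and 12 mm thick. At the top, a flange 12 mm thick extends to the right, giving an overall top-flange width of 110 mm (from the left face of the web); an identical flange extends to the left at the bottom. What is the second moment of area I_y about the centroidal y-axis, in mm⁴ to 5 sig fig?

I_y ≈ 9.0332 × 10⁶ mm⁴

Split into non-overlapping primitives; take the origin at the lower-left of the bounding box.
Web: 12 × 250, A = 3 000 mm², x = 104 mm, Ī = 36 000 mm⁴.
Top flange (beyond web): 98 × 12, A = 1 176 mm², x = 159 mm, Ī = 941 192 mm⁴.
Bottom flange (beyond web): 98 × 12, A = 1 176 mm², x = 49 mm, Ī = 941 192 mm⁴.
Centroid: x̄ = ΣA·x / ΣA = 104 mm.
Transfer each piece to the centroidal y-axis using Ī + A·d² with d = x − 104:
  web: d = 0 mm → contributes +36 000 mm⁴
  top flange (beyond web): d = 55 mm → contributes +4 498 592 mm⁴
  bottom flange (beyond web): d = -55 mm → contributes +4 498 592 mm⁴
Total I = 9 033 184 mm⁴.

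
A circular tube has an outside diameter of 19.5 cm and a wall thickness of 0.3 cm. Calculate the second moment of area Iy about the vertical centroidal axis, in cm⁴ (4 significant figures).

Split into non-overlapping primitives; take the origin at the lower-left of the bounding box.
Outer circle: ⌀19.5, A = 298.648 cm², x = 9.75 cm, Ī = 7097.55 cm⁴.
Bore (subtracted): ⌀18.9, A = 280.552 cm², x = 9.75 cm, Ī = 6263.5 cm⁴.
By symmetry the centroid is at mid-width, x̄ = 9.75 cm.
All pieces are centred on the vertical centroidal axis, so I = ΣĪ (holes subtracted) = 834.048 cm⁴.

Iy ≈ 834.0 cm⁴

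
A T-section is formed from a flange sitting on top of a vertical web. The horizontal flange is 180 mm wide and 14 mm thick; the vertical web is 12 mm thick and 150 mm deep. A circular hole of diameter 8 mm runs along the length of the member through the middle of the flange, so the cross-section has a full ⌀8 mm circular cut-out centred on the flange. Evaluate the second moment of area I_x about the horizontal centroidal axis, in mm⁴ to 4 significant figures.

I_x ≈ 1.042 × 10⁷ mm⁴

Split into non-overlapping primitives; take the origin at the lower-left of the bounding box.
Flange: 180 × 14, A = 2 520 mm², y = 157 mm, Ī = 41 160 mm⁴.
Web: 12 × 150, A = 1 800 mm², y = 75 mm, Ī = 3 375 000 mm⁴.
Hole (subtracted): ⌀8, A = 50.2655 mm², y = 157 mm, Ī = 201.062 mm⁴.
Centroid: ȳ = ΣA·y / ΣA = 122.431 mm.
Transfer each piece to the horizontal centroidal axis using Ī + A·d² with d = y − 122.431:
  flange: d = 34.5689 mm → contributes +3 052 581 mm⁴
  web: d = -47.4311 mm → contributes +7 424 478 mm⁴
  hole: d = 34.5689 mm → contributes −60268.7 mm⁴
Total I = 10 416 790 mm⁴.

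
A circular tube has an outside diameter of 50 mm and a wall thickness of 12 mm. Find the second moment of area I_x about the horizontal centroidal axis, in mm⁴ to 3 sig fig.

I_x ≈ 2.84 × 10⁵ mm⁴

Break the section into simple shapes (no overlaps), measuring from the bottom-left corner of the bounding box.
Outer circle: ⌀50, A = 1963.5 mm², y = 25 mm, Ī = 306 796 mm⁴.
Bore (subtracted): ⌀26, A = 530.93 mm², y = 25 mm, Ī = 22 432 mm⁴.
By symmetry the centroid is at mid-height, ȳ = 25 mm.
All pieces are centred on the horizontal centroidal axis, so I = ΣĪ (holes subtracted) = 284 364 mm⁴.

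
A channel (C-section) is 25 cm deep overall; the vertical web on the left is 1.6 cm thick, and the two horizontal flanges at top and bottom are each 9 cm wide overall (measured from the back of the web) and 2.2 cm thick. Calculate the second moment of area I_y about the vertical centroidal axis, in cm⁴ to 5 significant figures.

Split into non-overlapping primitives; take the origin at the lower-left of the bounding box.
Web: 1.6 × 25, A = 40 cm², x = 0.8 cm, Ī = 8.533333 cm⁴.
Top flange (beyond web): 7.4 × 2.2, A = 16.28 cm², x = 5.3 cm, Ī = 74.29107 cm⁴.
Bottom flange (beyond web): 7.4 × 2.2, A = 16.28 cm², x = 5.3 cm, Ī = 74.29107 cm⁴.
Centroid: x̄ = ΣA·x / ΣA = 2.819294 cm.
Transfer each piece to the vertical centroidal axis using Ī + A·d² with d = x − 2.819294:
  web: d = -2.019294 cm → contributes +171.6353 cm⁴
  top flange (beyond web): d = 2.480706 cm → contributes +174.4766 cm⁴
  bottom flange (beyond web): d = 2.480706 cm → contributes +174.4766 cm⁴
Total I = 520.5885 cm⁴.

I_y ≈ 520.59 cm⁴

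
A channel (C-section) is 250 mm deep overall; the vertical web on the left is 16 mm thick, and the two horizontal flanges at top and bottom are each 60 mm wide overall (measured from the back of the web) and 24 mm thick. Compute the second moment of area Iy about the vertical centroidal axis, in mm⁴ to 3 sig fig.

Iy ≈ 1.67 × 10⁶ mm⁴

Decompose the section into non-overlapping parts with the origin at the bottom-left of its bounding rectangle.
Web: 16 × 250, A = 4 000 mm², x = 8 mm, Ī = 85 333 mm⁴.
Top flange (beyond web): 44 × 24, A = 1 056 mm², x = 38 mm, Ī = 170 368 mm⁴.
Bottom flange (beyond web): 44 × 24, A = 1 056 mm², x = 38 mm, Ī = 170 368 mm⁴.
Centroid: x̄ = ΣA·x / ΣA = 18.366 mm.
Transfer each piece to the vertical centroidal axis using Ī + A·d² with d = x − 18.366:
  web: d = -10.366 mm → contributes +515 190 mm⁴
  top flange (beyond web): d = 19.634 mm → contributes +577 429 mm⁴
  bottom flange (beyond web): d = 19.634 mm → contributes +577 429 mm⁴
Total I = 1 670 048 mm⁴.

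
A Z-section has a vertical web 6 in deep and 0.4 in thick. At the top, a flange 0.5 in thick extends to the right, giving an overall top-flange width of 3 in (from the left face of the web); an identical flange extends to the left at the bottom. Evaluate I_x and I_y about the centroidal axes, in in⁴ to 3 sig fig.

Split into non-overlapping primitives; take the origin at the lower-left of the bounding box.
Web: 0.4 × 6, A = 2.4 in², y = 3 in, Ī = 7.2 in⁴.
Top flange (beyond web): 2.6 × 0.5, A = 1.3 in², y = 5.75 in, Ī = 0.027083 in⁴.
Bottom flange (beyond web): 2.6 × 0.5, A = 1.3 in², y = 0.25 in, Ī = 0.027083 in⁴.
Centroid: ȳ = ΣA·y / ΣA = 3 in.
Transfer each piece to the centroidal x-axis using Ī + A·d² with d = y − 3:
  web: d = 0 in → contributes +7.2 in⁴
  top flange (beyond web): d = 2.75 in → contributes +9.8583 in⁴
  bottom flange (beyond web): d = -2.75 in → contributes +9.8583 in⁴
Total I = 26.917 in⁴.
For the y-axis: x̄ = 2.8 in.
Repeating about the centroidal y-axis gives I_y = 7.3467 in⁴.

I_x ≈ 26.9 in⁴, I_y ≈ 7.35 in⁴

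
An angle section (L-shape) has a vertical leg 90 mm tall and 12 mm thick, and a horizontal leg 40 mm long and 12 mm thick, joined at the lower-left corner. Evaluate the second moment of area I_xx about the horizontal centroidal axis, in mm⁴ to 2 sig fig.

Treat the section as a set of non-overlapping primitives; coordinates are from the bounding-box lower-left.
Vertical leg: 12 × 90, A = 1 080 mm², y = 45 mm, Ī = 729 000 mm⁴.
Horizontal leg (remainder): 28 × 12, A = 336 mm², y = 6 mm, Ī = 4 032 mm⁴.
Centroid: ȳ = ΣA·y / ΣA = 35.75 mm.
Transfer each piece to the horizontal centroidal axis using Ī + A·d² with d = y − 35.75:
  vertical leg: d = 9.254 mm → contributes +821 492 mm⁴
  horizontal leg (remainder): d = -29.75 mm → contributes +301 328 mm⁴
Total I = 1 122 820 mm⁴.

I_xx ≈ 1.1 × 10⁶ mm⁴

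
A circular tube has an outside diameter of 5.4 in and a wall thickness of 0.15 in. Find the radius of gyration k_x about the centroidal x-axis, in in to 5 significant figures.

k_x ≈ 1.8569 in

Split into non-overlapping primitives; take the origin at the lower-left of the bounding box.
Outer circle: ⌀5.4, A = 22.90221 in², y = 2.7 in, Ī = 41.73928 in⁴.
Bore (subtracted): ⌀5.1, A = 20.42821 in², y = 2.7 in, Ī = 33.2086 in⁴.
By symmetry the centroid is at mid-height, ȳ = 2.7 in.
All pieces are centred on the centroidal x-axis, so I = ΣĪ (holes subtracted) = 8.530676 in⁴.
Radius of gyration: k = √(I/A) = √(8.530676 / 2.474004) = 1.856913 in.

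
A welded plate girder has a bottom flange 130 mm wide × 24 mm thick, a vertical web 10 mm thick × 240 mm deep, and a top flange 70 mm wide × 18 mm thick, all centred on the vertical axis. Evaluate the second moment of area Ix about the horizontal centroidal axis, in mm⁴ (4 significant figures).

Decompose the section into non-overlapping parts with the origin at the bottom-left of its bounding rectangle.
Bottom plate: 130 × 24, A = 3 120 mm², y = 12 mm, Ī = 149 760 mm⁴.
Web plate: 10 × 240, A = 2 400 mm², y = 144 mm, Ī = 11 520 000 mm⁴.
Top plate: 70 × 18, A = 1 260 mm², y = 273 mm, Ī = 34 020 mm⁴.
Centroid: ȳ = ΣA·y / ΣA = 107.23 mm.
Transfer each piece to the horizontal centroidal axis using Ī + A·d² with d = y − 107.23:
  bottom plate: d = -95.2301 mm → contributes +28 444 322 mm⁴
  web plate: d = 36.7699 mm → contributes +14 764 863 mm⁴
  top plate: d = 165.77 mm → contributes +34 658 396 mm⁴
Total I = 77 867 581 mm⁴.

Ix ≈ 7.787 × 10⁷ mm⁴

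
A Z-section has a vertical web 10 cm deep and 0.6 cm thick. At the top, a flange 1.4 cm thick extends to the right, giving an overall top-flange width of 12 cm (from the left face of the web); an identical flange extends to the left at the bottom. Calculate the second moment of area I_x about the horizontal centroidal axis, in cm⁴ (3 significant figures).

I_x ≈ 645 cm⁴

Decompose the section into non-overlapping parts with the origin at the bottom-left of its bounding rectangle.
Web: 0.6 × 10, A = 6 cm², y = 5 cm, Ī = 50 cm⁴.
Top flange (beyond web): 11.4 × 1.4, A = 15.96 cm², y = 9.3 cm, Ī = 2.6068 cm⁴.
Bottom flange (beyond web): 11.4 × 1.4, A = 15.96 cm², y = 0.7 cm, Ī = 2.6068 cm⁴.
Centroid: ȳ = ΣA·y / ΣA = 5 cm.
Transfer each piece to the horizontal centroidal axis using Ī + A·d² with d = y − 5:
  web: d = 0 cm → contributes +50 cm⁴
  top flange (beyond web): d = 4.3 cm → contributes +297.71 cm⁴
  bottom flange (beyond web): d = -4.3 cm → contributes +297.71 cm⁴
Total I = 645.41 cm⁴.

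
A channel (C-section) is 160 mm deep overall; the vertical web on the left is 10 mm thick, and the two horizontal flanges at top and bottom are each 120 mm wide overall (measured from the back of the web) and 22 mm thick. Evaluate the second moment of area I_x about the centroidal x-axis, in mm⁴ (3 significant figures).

Break the section into simple shapes (no overlaps), measuring from the bottom-left corner of the bounding box.
Web: 10 × 160, A = 1 600 mm², y = 80 mm, Ī = 3 413 333 mm⁴.
Top flange (beyond web): 110 × 22, A = 2 420 mm², y = 149 mm, Ī = 97 607 mm⁴.
Bottom flange (beyond web): 110 × 22, A = 2 420 mm², y = 11 mm, Ī = 97 607 mm⁴.
By symmetry the centroid is at mid-height, ȳ = 80 mm.
Transfer each piece to the centroidal x-axis using Ī + A·d² with d = y − 80:
  web: d = 0 mm → contributes +3 413 333 mm⁴
  top flange (beyond web): d = 69 mm → contributes +11 619 227 mm⁴
  bottom flange (beyond web): d = -69 mm → contributes +11 619 227 mm⁴
Total I = 26 651 787 mm⁴.

I_x ≈ 2.67 × 10⁷ mm⁴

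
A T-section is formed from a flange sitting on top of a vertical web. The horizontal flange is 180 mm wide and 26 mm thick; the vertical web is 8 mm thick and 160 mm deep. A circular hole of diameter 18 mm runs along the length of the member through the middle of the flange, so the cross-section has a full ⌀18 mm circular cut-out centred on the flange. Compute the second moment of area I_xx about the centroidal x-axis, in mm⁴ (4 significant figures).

Treat the section as a set of non-overlapping primitives; coordinates are from the bounding-box lower-left.
Flange: 180 × 26, A = 4 680 mm², y = 173 mm, Ī = 263 640 mm⁴.
Web: 8 × 160, A = 1 280 mm², y = 80 mm, Ī = 2 730 667 mm⁴.
Hole (subtracted): ⌀18, A = 254.469 mm², y = 173 mm, Ī = 5 153 mm⁴.
Centroid: ȳ = ΣA·y / ΣA = 152.136 mm.
Transfer each piece to the centroidal x-axis using Ī + A·d² with d = y − 152.136:
  flange: d = 20.864 mm → contributes +2 300 868 mm⁴
  web: d = -72.136 mm → contributes +9 391 284 mm⁴
  hole: d = 20.864 mm → contributes −115 925 mm⁴
Total I = 11 576 227 mm⁴.

I_xx ≈ 1.158 × 10⁷ mm⁴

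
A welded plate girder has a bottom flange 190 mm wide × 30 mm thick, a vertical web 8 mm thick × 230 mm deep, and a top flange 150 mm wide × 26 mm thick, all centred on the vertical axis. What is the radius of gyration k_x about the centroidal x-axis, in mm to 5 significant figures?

k_x ≈ 119.69 mm

Split into non-overlapping primitives; take the origin at the lower-left of the bounding box.
Bottom plate: 190 × 30, A = 5 700 mm², y = 15 mm, Ī = 427 500 mm⁴.
Web plate: 8 × 230, A = 1 840 mm², y = 145 mm, Ī = 8 111 333 mm⁴.
Top plate: 150 × 26, A = 3 900 mm², y = 273 mm, Ī = 219 700 mm⁴.
Centroid: ȳ = ΣA·y / ΣA = 123.8636 mm.
Transfer each piece to the centroidal x-axis using Ī + A·d² with d = y − 123.8636:
  bottom plate: d = -108.8636 mm → contributes +67 979 861 mm⁴
  web plate: d = 21.13636 mm → contributes +8 933 346 mm⁴
  top plate: d = 149.1364 mm → contributes +86 962 154 mm⁴
Total I = 163 875 361 mm⁴.
Radius of gyration: k = √(I/A) = √(163 875 361 / 11 440) = 119.6861 mm.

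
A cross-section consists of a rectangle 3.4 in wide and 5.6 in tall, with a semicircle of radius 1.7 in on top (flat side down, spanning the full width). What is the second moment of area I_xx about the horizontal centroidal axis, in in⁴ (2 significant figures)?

I_xx ≈ 96 in⁴

Split into non-overlapping primitives; take the origin at the lower-left of the bounding box.
Rectangular body: 3.4 × 5.6, A = 19.04 in², y = 2.8 in, Ī = 49.76 in⁴.
Semicircular cap: semicircle r = 1.7, A = 4.54 in², y = 6.322 in, Ī = 0.9167 in⁴.
Centroid: ȳ = ΣA·y / ΣA = 3.478 in.
Transfer each piece to the horizontal centroidal axis using Ī + A·d² with d = y − 3.478:
  rectangular body: d = -0.678 in → contributes +58.51 in⁴
  semicircular cap: d = 2.844 in → contributes +37.62 in⁴
Total I = 96.13 in⁴.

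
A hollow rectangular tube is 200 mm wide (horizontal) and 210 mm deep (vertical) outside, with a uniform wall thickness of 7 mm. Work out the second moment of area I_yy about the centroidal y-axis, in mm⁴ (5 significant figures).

I_yy ≈ 3.4897 × 10⁷ mm⁴

Break the section into simple shapes (no overlaps), measuring from the bottom-left corner of the bounding box.
Outer rectangle: 200 × 210, A = 42 000 mm², x = 100 mm, Ī = 140 000 000 mm⁴.
Inner void (subtracted): 186 × 196, A = 36 456 mm², x = 100 mm, Ī = 105 102 648 mm⁴.
By symmetry the centroid is at mid-width, x̄ = 100 mm.
All pieces are centred on the centroidal y-axis, so I = ΣĪ (holes subtracted) = 34 897 352 mm⁴.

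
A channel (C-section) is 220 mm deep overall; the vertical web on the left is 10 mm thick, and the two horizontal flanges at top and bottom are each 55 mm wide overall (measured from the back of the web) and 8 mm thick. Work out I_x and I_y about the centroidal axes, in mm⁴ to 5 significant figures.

I_x ≈ 1.6967 × 10⁷ mm⁴, I_y ≈ 5.5007 × 10⁵ mm⁴

Decompose the section into non-overlapping parts with the origin at the bottom-left of its bounding rectangle.
Web: 10 × 220, A = 2 200 mm², y = 110 mm, Ī = 8 873 333 mm⁴.
Top flange (beyond web): 45 × 8, A = 360 mm², y = 216 mm, Ī = 1 920 mm⁴.
Bottom flange (beyond web): 45 × 8, A = 360 mm², y = 4 mm, Ī = 1 920 mm⁴.
By symmetry the centroid is at mid-height, ȳ = 110 mm.
Transfer each piece to the centroidal x-axis using Ī + A·d² with d = y − 110:
  web: d = 0 mm → contributes +8 873 333 mm⁴
  top flange (beyond web): d = 106 mm → contributes +4 046 880 mm⁴
  bottom flange (beyond web): d = -106 mm → contributes +4 046 880 mm⁴
Total I = 16 967 093 mm⁴.
For the y-axis: x̄ = 11.78082 mm.
Repeating about the centroidal y-axis gives I_y = 550073.1 mm⁴.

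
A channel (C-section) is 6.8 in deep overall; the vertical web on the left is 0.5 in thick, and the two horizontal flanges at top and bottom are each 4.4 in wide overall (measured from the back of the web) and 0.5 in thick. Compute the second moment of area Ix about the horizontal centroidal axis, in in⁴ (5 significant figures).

Ix ≈ 51.880 in⁴

Break the section into simple shapes (no overlaps), measuring from the bottom-left corner of the bounding box.
Web: 0.5 × 6.8, A = 3.4 in², y = 3.4 in, Ī = 13.10133 in⁴.
Top flange (beyond web): 3.9 × 0.5, A = 1.95 in², y = 6.55 in, Ī = 0.040625 in⁴.
Bottom flange (beyond web): 3.9 × 0.5, A = 1.95 in², y = 0.25 in, Ī = 0.040625 in⁴.
By symmetry the centroid is at mid-height, ȳ = 3.4 in.
Transfer each piece to the horizontal centroidal axis using Ī + A·d² with d = y − 3.4:
  web: d = 0 in → contributes +13.10133 in⁴
  top flange (beyond web): d = 3.15 in → contributes +19.3895 in⁴
  bottom flange (beyond web): d = -3.15 in → contributes +19.3895 in⁴
Total I = 51.88033 in⁴.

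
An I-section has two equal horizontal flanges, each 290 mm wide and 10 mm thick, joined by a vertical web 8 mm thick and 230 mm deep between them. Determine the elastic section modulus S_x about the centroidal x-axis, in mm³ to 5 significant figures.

Decompose the section into non-overlapping parts with the origin at the bottom-left of its bounding rectangle.
Bottom flange: 290 × 10, A = 2 900 mm², y = 5 mm, Ī = 24166.67 mm⁴.
Web: 8 × 230, A = 1 840 mm², y = 125 mm, Ī = 8 111 333 mm⁴.
Top flange: 290 × 10, A = 2 900 mm², y = 245 mm, Ī = 24166.67 mm⁴.
By symmetry the centroid is at mid-height, ȳ = 125 mm.
Transfer each piece to the centroidal x-axis using Ī + A·d² with d = y − 125:
  bottom flange: d = -120 mm → contributes +41 784 167 mm⁴
  web: d = 0 mm → contributes +8 111 333 mm⁴
  top flange: d = 120 mm → contributes +41 784 167 mm⁴
Total I = 91 679 667 mm⁴.
Extreme fibre distance c = 125 mm; S = I/c = 733437.3 mm³.

S_x ≈ 7.3344 × 10⁵ mm³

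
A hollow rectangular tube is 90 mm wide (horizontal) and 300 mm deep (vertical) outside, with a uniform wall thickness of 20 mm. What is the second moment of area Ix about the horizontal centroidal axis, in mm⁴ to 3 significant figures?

Ix ≈ 1.29 × 10⁸ mm⁴

Break the section into simple shapes (no overlaps), measuring from the bottom-left corner of the bounding box.
Outer rectangle: 90 × 300, A = 27 000 mm², y = 150 mm, Ī = 202 500 000 mm⁴.
Inner void (subtracted): 50 × 260, A = 13 000 mm², y = 150 mm, Ī = 73 233 333 mm⁴.
By symmetry the centroid is at mid-height, ȳ = 150 mm.
All pieces are centred on the horizontal centroidal axis, so I = ΣĪ (holes subtracted) = 129 266 667 mm⁴.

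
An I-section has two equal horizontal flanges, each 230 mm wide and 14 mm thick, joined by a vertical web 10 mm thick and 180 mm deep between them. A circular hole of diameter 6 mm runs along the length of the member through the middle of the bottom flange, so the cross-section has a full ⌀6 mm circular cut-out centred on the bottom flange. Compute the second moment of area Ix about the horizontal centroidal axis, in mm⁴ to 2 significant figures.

Ix ≈ 6.5 × 10⁷ mm⁴

Split into non-overlapping primitives; take the origin at the lower-left of the bounding box.
Bottom flange: 230 × 14, A = 3 220 mm², y = 7 mm, Ī = 52 593 mm⁴.
Web: 10 × 180, A = 1 800 mm², y = 104 mm, Ī = 4 860 000 mm⁴.
Top flange: 230 × 14, A = 3 220 mm², y = 201 mm, Ī = 52 593 mm⁴.
Hole (subtracted): ⌀6, A = 28.27 mm², y = 7 mm, Ī = 63.62 mm⁴.
Centroid: ȳ = ΣA·y / ΣA = 104.3 mm.
Transfer each piece to the horizontal centroidal axis using Ī + A·d² with d = y − 104.3:
  bottom flange: d = -97.33 mm → contributes +30 558 568 mm⁴
  web: d = -0.334 mm → contributes +4 860 201 mm⁴
  top flange: d = 96.67 mm → contributes +30 141 297 mm⁴
  hole: d = -97.33 mm → contributes −267 932 mm⁴
Total I = 65 292 134 mm⁴.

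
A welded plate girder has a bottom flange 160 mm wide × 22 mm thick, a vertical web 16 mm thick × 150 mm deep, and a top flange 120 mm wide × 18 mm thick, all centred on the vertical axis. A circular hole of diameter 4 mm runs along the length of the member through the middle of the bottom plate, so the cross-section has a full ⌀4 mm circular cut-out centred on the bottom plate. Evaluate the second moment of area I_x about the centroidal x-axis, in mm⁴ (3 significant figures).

Split into non-overlapping primitives; take the origin at the lower-left of the bounding box.
Bottom plate: 160 × 22, A = 3 520 mm², y = 11 mm, Ī = 141 973 mm⁴.
Web plate: 16 × 150, A = 2 400 mm², y = 97 mm, Ī = 4 500 000 mm⁴.
Top plate: 120 × 18, A = 2 160 mm², y = 181 mm, Ī = 58 320 mm⁴.
Hole (subtracted): ⌀4, A = 12.566 mm², y = 11 mm, Ī = 12.566 mm⁴.
Centroid: ȳ = ΣA·y / ΣA = 82.101 mm.
Transfer each piece to the centroidal x-axis using Ī + A·d² with d = y − 82.101:
  bottom plate: d = -71.101 mm → contributes +17 936 652 mm⁴
  web plate: d = 14.899 mm → contributes +5 032 776 mm⁴
  top plate: d = 98.899 mm → contributes +21 185 444 mm⁴
  hole: d = -71.101 mm → contributes −63 539 mm⁴
Total I = 44 091 332 mm⁴.

I_x ≈ 4.41 × 10⁷ mm⁴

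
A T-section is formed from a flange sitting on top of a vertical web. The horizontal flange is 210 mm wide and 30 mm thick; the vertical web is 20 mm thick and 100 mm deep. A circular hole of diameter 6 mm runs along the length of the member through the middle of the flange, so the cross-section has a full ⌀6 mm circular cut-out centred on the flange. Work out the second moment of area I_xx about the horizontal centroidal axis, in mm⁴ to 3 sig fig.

I_xx ≈ 8.55 × 10⁶ mm⁴

Decompose the section into non-overlapping parts with the origin at the bottom-left of its bounding rectangle.
Flange: 210 × 30, A = 6 300 mm², y = 115 mm, Ī = 472 500 mm⁴.
Web: 20 × 100, A = 2 000 mm², y = 50 mm, Ī = 1 666 667 mm⁴.
Hole (subtracted): ⌀6, A = 28.274 mm², y = 115 mm, Ī = 63.617 mm⁴.
Centroid: ȳ = ΣA·y / ΣA = 99.284 mm.
Transfer each piece to the horizontal centroidal axis using Ī + A·d² with d = y − 99.284:
  flange: d = 15.716 mm → contributes +2 028 591 mm⁴
  web: d = -49.284 mm → contributes +6 524 455 mm⁴
  hole: d = 15.716 mm → contributes −7047.3 mm⁴
Total I = 8 545 999 mm⁴.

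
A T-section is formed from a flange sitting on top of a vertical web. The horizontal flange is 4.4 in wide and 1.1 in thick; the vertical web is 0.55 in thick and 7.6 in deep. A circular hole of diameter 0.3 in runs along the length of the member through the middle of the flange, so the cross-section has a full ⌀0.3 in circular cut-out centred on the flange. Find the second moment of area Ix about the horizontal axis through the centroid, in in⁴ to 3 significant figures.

Break the section into simple shapes (no overlaps), measuring from the bottom-left corner of the bounding box.
Flange: 4.4 × 1.1, A = 4.84 in², y = 8.15 in, Ī = 0.48803 in⁴.
Web: 0.55 × 7.6, A = 4.18 in², y = 3.8 in, Ī = 20.12 in⁴.
Hole (subtracted): ⌀0.3, A = 0.070686 in², y = 8.15 in, Ī = 0.00039761 in⁴.
Centroid: ȳ = ΣA·y / ΣA = 6.1182 in.
Transfer each piece to the horizontal axis through the centroid using Ī + A·d² with d = y − 6.1182:
  flange: d = 2.0318 in → contributes +20.468 in⁴
  web: d = -2.3182 in → contributes +42.584 in⁴
  hole: d = 2.0318 in → contributes −0.2922 in⁴
Total I = 62.76 in⁴.

Ix ≈ 62.8 in⁴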